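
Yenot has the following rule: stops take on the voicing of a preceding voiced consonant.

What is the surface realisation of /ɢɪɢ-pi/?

The rule targets /p/ (voiceless bilabial stop), which sits after the trigger /ɢ/ (voiced).
The voiced bilabial stop is [b], so /p/ → [b].

[ɢɪɢbi]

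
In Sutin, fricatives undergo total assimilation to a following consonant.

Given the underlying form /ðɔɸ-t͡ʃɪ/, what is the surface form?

[ðɔt͡ʃt͡ʃɪ]

/ɸ/ is the segment targeted by the rule; it sits immediately before /t͡ʃ/, so it assimilates completely and surfaces as [t͡ʃ].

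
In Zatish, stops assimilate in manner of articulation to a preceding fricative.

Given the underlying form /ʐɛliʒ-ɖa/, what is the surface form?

/ɖ/ is a voiced retroflex stop. The preceding trigger /ʒ/ is a fricative, so /ɖ/ must become a fricative as well.
Changing only its manner to fricative gives [ʐ] — the voiced retroflex fricative.

[ʐɛliʒʐa]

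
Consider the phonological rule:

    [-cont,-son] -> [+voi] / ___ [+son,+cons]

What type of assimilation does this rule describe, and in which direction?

regressive voicing assimilation

The structural change is [+voi], and the conditioning segment [+son,+cons] (a sonorant consonant) is itself voiced, so the target comes to share the voicing of its neighbour — voicing assimilation.
The conditioning segment sits to the right of the focus bar, meaning the trigger follows the segment that changes — regressive assimilation.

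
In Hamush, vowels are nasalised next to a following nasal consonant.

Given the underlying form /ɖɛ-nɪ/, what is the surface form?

The vowel /ɛ/ is adjacent to the following nasal /n/, so it acquires [+nasal] and surfaces as [ɛ̃].

[ɖɛ̃nɪ]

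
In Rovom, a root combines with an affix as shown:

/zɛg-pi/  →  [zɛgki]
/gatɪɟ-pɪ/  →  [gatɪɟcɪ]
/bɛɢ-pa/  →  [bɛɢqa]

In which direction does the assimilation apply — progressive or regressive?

Comparing underlying and surface forms, /p/ → [k] is the alternation; the neighbouring /g/ is constant.
The change bilabial → velar matches the place of the preceding /g/, identifying this as place assimilation.
The other alternating forms pattern the same way: /p/ → [c] after /ɟ/ (bilabial → palatal, matching palatal); /p/ → [q] after /ɢ/ (bilabial → uvular, matching uvular) — only place changes, and always toward the preceding segment.
The trigger is the preceding segment, so the direction is progressive (perseverative).

progressive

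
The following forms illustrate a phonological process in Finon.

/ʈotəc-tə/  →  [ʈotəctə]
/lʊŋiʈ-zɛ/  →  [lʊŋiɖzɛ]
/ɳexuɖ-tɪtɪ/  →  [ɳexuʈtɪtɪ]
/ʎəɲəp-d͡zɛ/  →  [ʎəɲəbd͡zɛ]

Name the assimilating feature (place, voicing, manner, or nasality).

Underlying /ʈ/ is realised as [ɖ] next to /z/; /z/ itself does not change.
The change voiceless → voiced matches the voicing of the following /z/, identifying this as voicing assimilation.
The same holds elsewhere in the data: /ɖ/ → [ʈ] before /t/ (voiced → voiceless, matching voiceless); /p/ → [b] before /d͡z/ (voiceless → voiced, matching voiced) — only voicing changes, and always toward the following segment.
No alternation appears in [ʈotəctə]: there the adjacent consonants already agree in voicing (/c/ and /t/ are both voiceless), so this form is consistent with the same rule.

voicing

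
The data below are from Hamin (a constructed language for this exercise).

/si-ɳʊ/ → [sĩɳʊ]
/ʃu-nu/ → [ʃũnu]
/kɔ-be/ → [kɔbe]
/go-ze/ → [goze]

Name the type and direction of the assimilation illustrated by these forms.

The vowel /i/ surfaces as nasalised [ĩ] next to the following nasal /ɳ/ — it has acquired the [+nasal] feature of its neighbour.
Likewise in the remaining data: /u/ → [ũ] before /n/ — each time a vowel is nasalised next to a following nasal.
No change occurs in [kɔbe], [goze] because the vowel at the boundary is adjacent to an oral consonant, not a nasal (/ɔ/ next to /b/; /o/ next to /z/).
Because the conditioning nasal is to the right of the vowel that changes, the process is regressive (anticipatory).

regressive nasality assimilation (vowel nasalisation)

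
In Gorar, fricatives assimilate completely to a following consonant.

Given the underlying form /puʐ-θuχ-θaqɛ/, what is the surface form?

[puθθuθθaqɛ]

/ʐ/ is the segment targeted by the rule; it sits immediately before /θ/, so it assimilates completely and surfaces as [θ].
At the second juncture, /χ/ likewise becomes [θ] adjacent to /θ/.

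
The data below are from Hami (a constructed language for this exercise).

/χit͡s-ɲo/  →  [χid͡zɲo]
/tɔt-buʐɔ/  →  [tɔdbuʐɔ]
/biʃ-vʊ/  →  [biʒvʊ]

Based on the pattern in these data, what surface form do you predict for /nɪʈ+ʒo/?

The data show regressive voicing assimilation: /t͡s/ → [d͡z] before /ɲ/; /t/ → [d] before /b/; /ʃ/ → [ʒ] before /v/. In each pair only voicing changes, matching the following consonant, while place and manner stay constant.
The rule targets /ʈ/ (voiceless retroflex stop), which sits before the trigger /ʒ/ (voiced).
The voiced retroflex stop is [ɖ], so /ʈ/ → [ɖ].

[nɪɖʒo]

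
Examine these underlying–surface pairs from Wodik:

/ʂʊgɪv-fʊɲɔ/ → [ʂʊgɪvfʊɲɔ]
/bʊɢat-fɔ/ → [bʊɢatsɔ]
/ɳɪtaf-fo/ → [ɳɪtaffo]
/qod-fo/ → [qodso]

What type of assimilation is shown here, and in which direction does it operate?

progressive place assimilation

Underlying /f/ is realised as [s] next to /t/; /t/ itself does not change.
The change labiodental → alveolar matches the place of the preceding /t/, identifying this as place assimilation.
Manner and voice are unchanged, so the assimilation is partial, not total.
The other alternating form patterns the same way: /f/ → [s] after /d/ (labiodental → alveolar, matching alveolar) — only place changes, and always toward the preceding segment.
No alternation appears in [ʂʊgɪvfʊɲɔ], [ɳɪtaffo]: there the adjacent consonants already agree in place (/f/ and /v/ are both labiodental; /f/ and /f/ are both labiodental), so these forms are consistent with the same rule.
The trigger is the preceding segment, so the direction is progressive (perseverative).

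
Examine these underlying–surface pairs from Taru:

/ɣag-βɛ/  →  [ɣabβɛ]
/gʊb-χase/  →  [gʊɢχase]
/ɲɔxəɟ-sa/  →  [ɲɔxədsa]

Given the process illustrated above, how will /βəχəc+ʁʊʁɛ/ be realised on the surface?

The data show regressive place assimilation: /g/ → [b] before /β/; /b/ → [ɢ] before /χ/; /ɟ/ → [d] before /s/. In each pair only place changes, matching the following consonant, while manner and voice stay constant.
The rule targets /c/ (voiceless palatal stop), which sits before the trigger /ʁ/ (uvular).
A voiceless uvular stop is [q], so the surface segment is [q].

[βəχəqʁʊʁɛ]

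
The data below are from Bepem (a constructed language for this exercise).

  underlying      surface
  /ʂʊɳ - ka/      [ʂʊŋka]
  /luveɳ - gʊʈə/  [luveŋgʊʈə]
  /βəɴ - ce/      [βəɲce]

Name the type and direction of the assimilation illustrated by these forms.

The segment that alternates is /ɳ/, which surfaces as [ŋ] when adjacent to /k/.
/ɳ/ is retroflex while /k/ is velar; the output [ŋ] is velar, matching the trigger — so the feature that spreads is place.
Manner and voice are unchanged, so the assimilation is partial, not total.
Checking the remaining alternations: /ɳ/ → [ŋ] before /g/ (retroflex → velar, matching velar); /ɴ/ → [ɲ] before /c/ (uvular → palatal, matching palatal) — only place changes, and always toward the following segment.
Since the segment that changes precedes the conditioning segment, the assimilation is regressive.

regressive place assimilation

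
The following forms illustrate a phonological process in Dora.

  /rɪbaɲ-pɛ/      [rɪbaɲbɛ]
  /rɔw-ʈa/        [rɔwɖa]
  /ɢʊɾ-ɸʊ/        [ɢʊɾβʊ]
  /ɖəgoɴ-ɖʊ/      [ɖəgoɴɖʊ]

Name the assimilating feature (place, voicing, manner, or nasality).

The segment that alternates is /p/, which surfaces as [b] when adjacent to /ɲ/.
The change voiceless → voiced matches the voicing of the preceding /ɲ/, identifying this as voicing assimilation.
The other alternating forms pattern the same way: /ʈ/ → [ɖ] after /w/ (voiceless → voiced, matching voiced); /ɸ/ → [β] after /ɾ/ (voiceless → voiced, matching voiced) — only voicing changes, and always toward the preceding segment.
No alternation appears in [ɖəgoɴɖʊ]: there the adjacent consonants already agree in voicing (/ɖ/ and /ɴ/ are both voiced), so this form is consistent with the same rule.

voicing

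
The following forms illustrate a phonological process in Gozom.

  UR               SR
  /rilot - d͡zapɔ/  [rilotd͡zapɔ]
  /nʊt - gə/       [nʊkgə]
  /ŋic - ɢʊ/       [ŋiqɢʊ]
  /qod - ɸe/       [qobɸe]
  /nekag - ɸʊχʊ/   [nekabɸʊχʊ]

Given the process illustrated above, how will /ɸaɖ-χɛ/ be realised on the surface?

[ɸaɢχɛ]

The data show regressive place assimilation: /t/ → [k] before /g/; /c/ → [q] before /ɢ/; /d/ → [b] before /ɸ/; /g/ → [b] before /ɸ/. In each pair only place changes, matching the following consonant, while manner and voice stay constant.
Nothing changes in [rilotd͡zapɔ]: there the adjacent consonants already agree in place (/t/ and /d͡z/ are both alveolar), so this form is consistent with the same rule.
The rule targets /ɖ/ (voiced retroflex stop), which sits before the trigger /χ/ (uvular).
A voiced uvular stop is [ɢ], so the surface segment is [ɢ].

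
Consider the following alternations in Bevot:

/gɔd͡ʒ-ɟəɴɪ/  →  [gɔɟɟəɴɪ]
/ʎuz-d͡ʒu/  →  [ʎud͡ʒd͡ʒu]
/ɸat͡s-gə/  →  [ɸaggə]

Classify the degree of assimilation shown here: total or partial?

Comparing underlying and surface forms, /d͡ʒ/ → [ɟ] is the alternation; the neighbouring /ɟ/ is constant.
The output [ɟ] is identical to the trigger /ɟ/ — every feature (place, manner, voicing) has been copied — so this is total assimilation.
The remaining alternations confirm this: /z/ → [d͡ʒ] before /d͡ʒ/; /t͡s/ → [g] before /g/ — in each case the output is a copy of the following consonant.

total assimilation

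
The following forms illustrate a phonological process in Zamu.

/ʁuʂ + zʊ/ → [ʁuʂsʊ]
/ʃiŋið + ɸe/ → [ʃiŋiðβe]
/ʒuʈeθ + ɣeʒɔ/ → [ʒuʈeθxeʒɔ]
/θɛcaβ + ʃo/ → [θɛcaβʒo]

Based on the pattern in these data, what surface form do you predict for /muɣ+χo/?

The data show progressive voicing assimilation: /z/ → [s] after /ʂ/; /ɸ/ → [β] after /ð/; /ɣ/ → [x] after /θ/; /ʃ/ → [ʒ] after /β/. In each pair only voicing changes, matching the preceding consonant, while place and manner stay constant.
/χ/ is a voiceless uvular fricative. The preceding trigger /ɣ/ is voiced, so /χ/ must become voiced as well.
Changing only its voicing to voiced gives [ʁ] — the voiced uvular fricative.

[muɣʁo]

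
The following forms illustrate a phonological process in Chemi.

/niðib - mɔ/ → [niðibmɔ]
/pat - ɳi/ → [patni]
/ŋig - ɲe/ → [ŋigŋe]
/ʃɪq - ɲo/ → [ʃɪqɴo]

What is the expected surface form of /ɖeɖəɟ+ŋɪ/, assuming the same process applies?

[ɖeɖəɟɲɪ]

The data show progressive place assimilation: /ɳ/ → [n] after /t/; /ɲ/ → [ŋ] after /g/; /ɲ/ → [ɴ] after /q/. In each pair only place changes, matching the preceding consonant, while manner and voice stay constant.
Nothing changes in [niðibmɔ]: there the adjacent consonants already agree in place (/m/ and /b/ are both bilabial), so this form is consistent with the same rule.
/ŋ/ is a voiced velar nasal. The preceding trigger /ɟ/ is palatal, so /ŋ/ must become palatal as well.
The voiced palatal nasal is [ɲ], so /ŋ/ → [ɲ].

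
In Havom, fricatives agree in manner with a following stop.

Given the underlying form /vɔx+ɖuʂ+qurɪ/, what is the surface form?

[vɔkɖuʈqurɪ]

The rule targets /x/ (voiceless velar fricative), which sits before the trigger /ɖ/ (stop).
The voiceless velar stop is [k], so /x/ → [k].
At the second juncture, /ʂ/ likewise becomes [ʈ] adjacent to /q/.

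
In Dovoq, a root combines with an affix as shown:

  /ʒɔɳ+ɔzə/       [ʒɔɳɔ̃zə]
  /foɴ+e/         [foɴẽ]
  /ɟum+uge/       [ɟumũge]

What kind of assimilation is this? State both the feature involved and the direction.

The vowel /ɔ/ surfaces as nasalised [ɔ̃] next to the preceding nasal /ɳ/ — it has acquired the [+nasal] feature of its neighbour.
The other forms show the same pattern: /e/ → [ẽ] after /ɴ/; /u/ → [ũ] after /m/ — each time a vowel is nasalised next to a preceding nasal.
Because the conditioning nasal is to the left of the vowel that changes, the process is progressive (perseverative).

progressive nasality assimilation (vowel nasalisation)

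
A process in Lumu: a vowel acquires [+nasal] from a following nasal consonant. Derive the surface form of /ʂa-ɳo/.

/a/ sits next to the nasal /ɳ/ and is therefore nasalised to [ã].

[ʂãɳo]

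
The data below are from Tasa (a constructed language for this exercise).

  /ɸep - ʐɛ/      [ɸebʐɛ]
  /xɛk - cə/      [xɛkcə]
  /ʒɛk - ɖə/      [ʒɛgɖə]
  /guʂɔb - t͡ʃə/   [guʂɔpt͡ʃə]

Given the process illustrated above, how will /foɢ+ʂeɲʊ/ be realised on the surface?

The data show regressive voicing assimilation: /p/ → [b] before /ʐ/; /k/ → [g] before /ɖ/; /b/ → [p] before /t͡ʃ/. In each pair only voicing changes, matching the following consonant, while place and manner stay constant.
No alternation appears in [xɛkcə]: there the adjacent consonants already agree in voicing (/k/ and /c/ are both voiceless), so this form is consistent with the same rule.
/ɢ/ is a voiced uvular stop. The following trigger /ʂ/ is voiceless, so /ɢ/ must become voiceless as well.
A voiceless uvular stop is [q], so the surface segment is [q].

[foqʂeɲʊ]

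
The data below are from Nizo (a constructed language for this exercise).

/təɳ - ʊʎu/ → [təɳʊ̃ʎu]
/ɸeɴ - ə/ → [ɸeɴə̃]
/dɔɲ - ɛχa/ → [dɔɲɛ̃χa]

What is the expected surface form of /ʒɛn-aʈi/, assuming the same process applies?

The data show progressive nasality assimilation (vowel nasalisation): /ʊ/ → [ʊ̃] after /ɳ/; /ə/ → [ə̃] after /ɴ/; /ɛ/ → [ɛ̃] after /ɲ/ — a vowel is nasalised by an immediately preceding nasal consonant.
The vowel /a/ is adjacent to the preceding nasal /n/, so it acquires [+nasal] and surfaces as [ã].

[ʒɛnãʈi]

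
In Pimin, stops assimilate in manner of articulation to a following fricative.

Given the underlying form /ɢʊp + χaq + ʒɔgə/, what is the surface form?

/p/ is a voiceless bilabial stop. The following trigger /χ/ is a fricative, so /p/ must become a fricative as well.
A voiceless bilabial fricative is [ɸ], so the surface segment is [ɸ].
At the second juncture, /q/ likewise becomes [χ] adjacent to /ʒ/.

[ɢʊɸχaχʒɔgə]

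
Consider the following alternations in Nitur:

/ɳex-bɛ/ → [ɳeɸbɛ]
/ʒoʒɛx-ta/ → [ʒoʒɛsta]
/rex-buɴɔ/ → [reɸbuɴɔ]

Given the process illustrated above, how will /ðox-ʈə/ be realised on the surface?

The data show regressive place assimilation: /x/ → [ɸ] before /b/; /x/ → [s] before /t/. In each pair only place changes, matching the following consonant, while manner and voice stay constant.
/x/ is a voiceless velar fricative. The following trigger /ʈ/ is retroflex, so /x/ must become retroflex as well.
The voiceless retroflex fricative is [ʂ], so /x/ → [ʂ].

[ðoʂʈə]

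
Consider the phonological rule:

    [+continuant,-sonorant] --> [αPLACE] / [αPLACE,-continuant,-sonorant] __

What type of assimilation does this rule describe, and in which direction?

The shared variable α links the value of the place features (abbreviated [PLACE]) on the target to the same value on the neighbouring segment, so place is the feature that assimilates.
The conditioning segment sits to the left of the focus bar, meaning the trigger precedes the segment that changes — progressive assimilation.

progressive place assimilation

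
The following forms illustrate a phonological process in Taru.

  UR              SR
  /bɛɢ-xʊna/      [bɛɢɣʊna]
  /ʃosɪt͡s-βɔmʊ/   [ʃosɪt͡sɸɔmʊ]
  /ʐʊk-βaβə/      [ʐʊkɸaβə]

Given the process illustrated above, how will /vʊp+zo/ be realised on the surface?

[vʊpso]

The data show progressive voicing assimilation: /x/ → [ɣ] after /ɢ/; /β/ → [ɸ] after /t͡s/; /β/ → [ɸ] after /k/. In each pair only voicing changes, matching the preceding consonant, while place and manner stay constant.
The rule targets /z/ (voiced alveolar fricative), which sits after the trigger /p/ (voiceless).
Changing only its voicing to voiceless gives [s] — the voiceless alveolar fricative.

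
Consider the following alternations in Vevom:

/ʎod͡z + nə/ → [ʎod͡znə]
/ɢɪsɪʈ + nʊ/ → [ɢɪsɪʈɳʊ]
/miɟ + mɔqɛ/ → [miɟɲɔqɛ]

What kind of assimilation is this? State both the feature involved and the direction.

Comparing underlying and surface forms, /n/ → [ɳ] is the alternation; the neighbouring /ʈ/ is constant.
/n/ is alveolar while /ʈ/ is retroflex; the output [ɳ] is retroflex, matching the trigger — so the feature that spreads is place.
Manner and voice are unchanged, so the assimilation is partial, not total.
The same holds elsewhere in the data: /m/ → [ɲ] after /ɟ/ (bilabial → palatal, matching palatal) — only place changes, and always toward the preceding segment.
Nothing changes in [ʎod͡znə]: there the adjacent consonants already agree in place (/n/ and /d͡z/ are both alveolar), so this form is consistent with the same rule.
The trigger is the preceding segment, so the direction is progressive (perseverative).

progressive place assimilation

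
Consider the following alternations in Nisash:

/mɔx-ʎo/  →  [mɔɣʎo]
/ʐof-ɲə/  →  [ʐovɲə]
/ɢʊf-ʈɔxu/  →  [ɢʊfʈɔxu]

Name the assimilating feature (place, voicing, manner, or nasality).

voicing

The segment that alternates is /x/, which surfaces as [ɣ] when adjacent to /ʎ/.
/x/ is voiceless while /ʎ/ is voiced; the output [ɣ] is voiced, matching the trigger — so the feature that spreads is voicing.
The same holds elsewhere in the data: /f/ → [v] before /ɲ/ (voiceless → voiced, matching voiced) — only voicing changes, and always toward the following segment.
Nothing changes in [ɢʊfʈɔxu]: there the adjacent consonants already agree in voicing (/f/ and /ʈ/ are both voiceless), so this form is consistent with the same rule.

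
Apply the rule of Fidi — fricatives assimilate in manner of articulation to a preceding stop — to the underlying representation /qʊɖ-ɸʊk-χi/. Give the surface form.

[qʊɖpʊkqi]

/ɸ/ is a voiceless bilabial fricative. The preceding trigger /ɖ/ is a stop, so /ɸ/ must become a stop as well.
A voiceless bilabial stop is [p], so the surface segment is [p].
At the second juncture, /χ/ likewise becomes [q] adjacent to /k/.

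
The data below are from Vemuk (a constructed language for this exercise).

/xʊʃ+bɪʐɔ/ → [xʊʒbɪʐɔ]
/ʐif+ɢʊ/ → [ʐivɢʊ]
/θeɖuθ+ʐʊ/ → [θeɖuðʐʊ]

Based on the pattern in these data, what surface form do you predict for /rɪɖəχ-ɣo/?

[rɪɖəʁɣo]

The data show regressive voicing assimilation: /ʃ/ → [ʒ] before /b/; /f/ → [v] before /ɢ/; /θ/ → [ð] before /ʐ/. In each pair only voicing changes, matching the following consonant, while place and manner stay constant.
The rule targets /χ/ (voiceless uvular fricative), which sits before the trigger /ɣ/ (voiced).
A voiced uvular fricative is [ʁ], so the surface segment is [ʁ].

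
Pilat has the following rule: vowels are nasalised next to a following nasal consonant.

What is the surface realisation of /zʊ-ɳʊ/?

/ʊ/ sits next to the nasal /ɳ/ and is therefore nasalised to [ʊ̃].

[zʊ̃ɳʊ]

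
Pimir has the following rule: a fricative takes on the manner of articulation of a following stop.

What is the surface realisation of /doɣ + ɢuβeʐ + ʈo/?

[dogɢuβeɖʈo]

The rule targets /ɣ/ (voiced velar fricative), which sits before the trigger /ɢ/ (stop).
Changing only its manner to stop gives [g] — the voiced velar stop.
At the second juncture, /ʐ/ likewise becomes [ɖ] adjacent to /ʈ/.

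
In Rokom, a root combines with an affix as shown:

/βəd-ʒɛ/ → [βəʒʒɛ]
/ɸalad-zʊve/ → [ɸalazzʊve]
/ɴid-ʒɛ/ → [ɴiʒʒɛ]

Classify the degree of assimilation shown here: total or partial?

Comparing underlying and surface forms, /d/ → [ʒ] is the alternation; the neighbouring /ʒ/ is constant.
The output [ʒ] is identical to the trigger /ʒ/ — every feature (place, manner, voicing) has been copied — so this is total assimilation.
The other form behaves the same way: /d/ → [z] before /z/ — in each case the output is a copy of the following consonant.

total assimilation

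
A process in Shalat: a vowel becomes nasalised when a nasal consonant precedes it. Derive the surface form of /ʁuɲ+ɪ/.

[ʁuɲɪ̃]

/ɪ/ sits next to the nasal /ɲ/ and is therefore nasalised to [ɪ̃].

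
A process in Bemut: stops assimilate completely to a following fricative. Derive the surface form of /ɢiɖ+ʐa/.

[ɢiʐʐa]

/ɖ/ is the segment targeted by the rule; it sits immediately before /ʐ/, so it assimilates completely and surfaces as [ʐ].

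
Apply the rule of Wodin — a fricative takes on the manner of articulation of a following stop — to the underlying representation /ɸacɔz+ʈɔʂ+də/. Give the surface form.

/z/ is a voiced alveolar fricative. The following trigger /ʈ/ is a stop, so /z/ must become a stop as well.
Changing only its manner to stop gives [d] — the voiced alveolar stop.
At the second juncture, /ʂ/ likewise becomes [ʈ] adjacent to /d/.

[ɸacɔdʈɔʈdə]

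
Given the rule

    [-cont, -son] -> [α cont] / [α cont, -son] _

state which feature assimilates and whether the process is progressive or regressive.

progressive manner assimilation

The rule copies [cont] (continuancy) from the environment onto the target stops; since [±cont] encodes the stop/fricative manner contrast, the assimilating dimension is manner.
Since the environment is written before the underscore, the trigger precedes the target; the direction is progressive.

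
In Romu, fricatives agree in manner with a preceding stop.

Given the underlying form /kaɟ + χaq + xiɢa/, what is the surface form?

[kaɟqaqkiɢa]

The rule targets /χ/ (voiceless uvular fricative), which sits after the trigger /ɟ/ (stop).
Changing only its manner to stop gives [q] — the voiceless uvular stop.
At the second juncture, /x/ likewise becomes [k] adjacent to /q/.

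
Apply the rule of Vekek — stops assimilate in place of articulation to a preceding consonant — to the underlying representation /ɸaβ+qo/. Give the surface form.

[ɸaβpo]

/q/ is a voiceless uvular stop. The preceding trigger /β/ is bilabial, so /q/ must become bilabial as well.
A voiceless bilabial stop is [p], so the surface segment is [p].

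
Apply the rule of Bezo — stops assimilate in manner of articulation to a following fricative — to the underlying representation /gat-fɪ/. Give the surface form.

[gasfɪ]

The rule targets /t/ (voiceless alveolar stop), which sits before the trigger /f/ (fricative).
Changing only its manner to fricative gives [s] — the voiceless alveolar fricative.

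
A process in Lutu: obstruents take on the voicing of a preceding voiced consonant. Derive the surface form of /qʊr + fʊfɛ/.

The rule targets /f/ (voiceless labiodental fricative), which sits after the trigger /r/ (voiced).
The voiced labiodental fricative is [v], so /f/ → [v].

[qʊrvʊfɛ]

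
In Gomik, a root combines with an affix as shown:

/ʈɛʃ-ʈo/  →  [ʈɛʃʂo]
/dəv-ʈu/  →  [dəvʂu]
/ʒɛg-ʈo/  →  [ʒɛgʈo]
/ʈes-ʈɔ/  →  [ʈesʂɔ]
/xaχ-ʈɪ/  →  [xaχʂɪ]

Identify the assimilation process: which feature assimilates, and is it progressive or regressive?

progressive manner assimilation

Comparing underlying and surface forms, /ʈ/ → [ʂ] is the alternation; the neighbouring /ʃ/ is constant.
The change stop → fricative matches the manner of the preceding /ʃ/, identifying this as manner assimilation.
Place and voice are unchanged, so the assimilation is partial, not total.
Checking the remaining alternations: /ʈ/ → [ʂ] after /v/ (stop → fricative, matching a fricative); /ʈ/ → [ʂ] after /s/ (stop → fricative, matching a fricative); /ʈ/ → [ʂ] after /χ/ (stop → fricative, matching a fricative) — only manner changes, and always toward the preceding segment.
Nothing changes in [ʒɛgʈo]: there the adjacent consonants already agree in manner (/ʈ/ and /g/ are both stops), so this form is consistent with the same rule.
The trigger is the preceding segment, so the direction is progressive (perseverative).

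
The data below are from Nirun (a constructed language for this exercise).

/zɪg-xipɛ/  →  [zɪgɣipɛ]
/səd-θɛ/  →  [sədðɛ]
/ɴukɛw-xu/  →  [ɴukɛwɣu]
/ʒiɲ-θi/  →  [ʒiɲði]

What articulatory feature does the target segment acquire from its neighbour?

Underlying /x/ is realised as [ɣ] next to /g/; /g/ itself does not change.
The change voiceless → voiced matches the voicing of the preceding /g/, identifying this as voicing assimilation.
Checking the remaining alternations: /θ/ → [ð] after /d/ (voiceless → voiced, matching voiced); /x/ → [ɣ] after /w/ (voiceless → voiced, matching voiced); /θ/ → [ð] after /ɲ/ (voiceless → voiced, matching voiced) — only voicing changes, and always toward the preceding segment.

voicing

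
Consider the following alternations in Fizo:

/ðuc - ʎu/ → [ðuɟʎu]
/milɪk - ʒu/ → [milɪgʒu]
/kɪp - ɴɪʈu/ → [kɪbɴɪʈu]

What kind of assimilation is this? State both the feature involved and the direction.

regressive voicing assimilation

The segment that alternates is /c/, which surfaces as [ɟ] when adjacent to /ʎ/.
/c/ is voiceless while /ʎ/ is voiced; the output [ɟ] is voiced, matching the trigger — so the feature that spreads is voicing.
Place and manner are unchanged, so the assimilation is partial, not total.
The other alternating forms pattern the same way: /k/ → [g] before /ʒ/ (voiceless → voiced, matching voiced); /p/ → [b] before /ɴ/ (voiceless → voiced, matching voiced) — only voicing changes, and always toward the following segment.
The trigger is the following segment, so the direction is regressive (anticipatory).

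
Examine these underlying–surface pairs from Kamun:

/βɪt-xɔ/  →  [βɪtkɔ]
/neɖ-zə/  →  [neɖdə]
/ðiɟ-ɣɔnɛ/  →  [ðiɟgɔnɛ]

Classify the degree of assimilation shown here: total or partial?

Comparing underlying and surface forms, /x/ → [k] is the alternation; the neighbouring /t/ is constant.
/x/ is a fricative while /t/ is a stop; the output [k] is a stop, matching the trigger — so the feature that spreads is manner.
Place and voice are unchanged, so the assimilation is partial, not total.
The same holds elsewhere in the data: /z/ → [d] after /ɖ/ (fricative → stop, matching a stop); /ɣ/ → [g] after /ɟ/ (fricative → stop, matching a stop) — only manner changes, and always toward the preceding segment.

partial assimilation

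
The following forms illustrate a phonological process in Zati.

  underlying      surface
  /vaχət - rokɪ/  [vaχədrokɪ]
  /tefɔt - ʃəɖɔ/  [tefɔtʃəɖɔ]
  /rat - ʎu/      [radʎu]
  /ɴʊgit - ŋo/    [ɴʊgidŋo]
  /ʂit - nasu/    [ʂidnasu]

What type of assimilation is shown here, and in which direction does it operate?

Comparing underlying and surface forms, /t/ → [d] is the alternation; the neighbouring /r/ is constant.
The change voiceless → voiced matches the voicing of the following /r/, identifying this as voicing assimilation.
Place and manner are unchanged, so the assimilation is partial, not total.
The same holds elsewhere in the data: /t/ → [d] before /ʎ/ (voiceless → voiced, matching voiced); /t/ → [d] before /ŋ/ (voiceless → voiced, matching voiced); /t/ → [d] before /n/ (voiceless → voiced, matching voiced) — only voicing changes, and always toward the following segment.
No alternation appears in [tefɔtʃəɖɔ]: there the adjacent consonants already agree in voicing (/t/ and /ʃ/ are both voiceless), so this form is consistent with the same rule.
Since the segment that changes precedes the conditioning segment, the assimilation is regressive.

regressive voicing assimilation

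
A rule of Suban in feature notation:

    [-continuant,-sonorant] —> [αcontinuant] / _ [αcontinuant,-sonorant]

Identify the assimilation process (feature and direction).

The shared variable α links the value of [continuant] on the target to that of the neighbouring obstruent. [continuant] distinguishes stops from fricatives — a manner-of-articulation feature — so this is manner assimilation.
The conditioning segment sits to the right of the focus bar, meaning the trigger follows the segment that changes — regressive assimilation.

regressive manner assimilation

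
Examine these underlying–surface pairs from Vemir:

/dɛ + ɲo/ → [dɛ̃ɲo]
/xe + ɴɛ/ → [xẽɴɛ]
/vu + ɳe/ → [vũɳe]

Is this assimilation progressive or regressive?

The vowel /ɛ/ surfaces as nasalised [ɛ̃] next to the following nasal /ɲ/ — it has acquired the [+nasal] feature of its neighbour.
The other forms show the same pattern: /e/ → [ẽ] before /ɴ/; /u/ → [ũ] before /ɳ/ — each time a vowel is nasalised next to a following nasal.
Because the conditioning nasal is to the right of the vowel that changes, the process is regressive (anticipatory).

regressive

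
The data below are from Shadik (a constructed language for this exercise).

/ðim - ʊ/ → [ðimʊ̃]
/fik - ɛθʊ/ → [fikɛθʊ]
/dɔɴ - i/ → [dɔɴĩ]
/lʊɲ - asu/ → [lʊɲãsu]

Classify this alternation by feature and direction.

progressive nasality assimilation (vowel nasalisation)

The vowel /ʊ/ surfaces as nasalised [ʊ̃] next to the preceding nasal /m/ — it has acquired the [+nasal] feature of its neighbour.
The other forms show the same pattern: /i/ → [ĩ] after /ɴ/; /a/ → [ã] after /ɲ/ — each time a vowel is nasalised next to a preceding nasal.
No change occurs in [fikɛθʊ] because the vowel at the boundary is adjacent to an oral consonant, not a nasal (/ɛ/ next to /k/).
Because the conditioning nasal is to the left of the vowel that changes, the process is progressive (perseverative).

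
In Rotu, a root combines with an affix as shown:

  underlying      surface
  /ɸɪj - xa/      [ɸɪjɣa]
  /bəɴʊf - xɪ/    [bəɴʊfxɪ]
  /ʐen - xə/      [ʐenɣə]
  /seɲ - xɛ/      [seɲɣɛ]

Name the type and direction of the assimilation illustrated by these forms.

The segment that alternates is /x/, which surfaces as [ɣ] when adjacent to /j/.
/x/ is voiceless while /j/ is voiced; the output [ɣ] is voiced, matching the trigger — so the feature that spreads is voicing.
Place and manner are unchanged, so the assimilation is partial, not total.
The other alternating forms pattern the same way: /x/ → [ɣ] after /n/ (voiceless → voiced, matching voiced); /x/ → [ɣ] after /ɲ/ (voiceless → voiced, matching voiced) — only voicing changes, and always toward the preceding segment.
Nothing changes in [bəɴʊfxɪ]: there the adjacent consonants already agree in voicing (/x/ and /f/ are both voiceless), so this form is consistent with the same rule.
The trigger is the preceding segment, so the direction is progressive (perseverative).

progressive voicing assimilation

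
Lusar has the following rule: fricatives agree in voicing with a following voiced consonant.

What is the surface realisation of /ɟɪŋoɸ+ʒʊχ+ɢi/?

[ɟɪŋoβʒʊʁɢi]

The rule targets /ɸ/ (voiceless bilabial fricative), which sits before the trigger /ʒ/ (voiced).
The voiced bilabial fricative is [β], so /ɸ/ → [β].
The same rule applies at the second boundary: /χ/ → [ʁ] next to /ɢ/.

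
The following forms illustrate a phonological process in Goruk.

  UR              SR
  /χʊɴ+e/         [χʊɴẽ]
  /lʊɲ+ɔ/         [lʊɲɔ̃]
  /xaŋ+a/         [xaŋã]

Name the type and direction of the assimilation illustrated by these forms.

The vowel /e/ surfaces as nasalised [ẽ] next to the preceding nasal /ɴ/ — it has acquired the [+nasal] feature of its neighbour.
The other forms show the same pattern: /ɔ/ → [ɔ̃] after /ɲ/; /a/ → [ã] after /ŋ/ — each time a vowel is nasalised next to a preceding nasal.
Because the conditioning nasal is to the left of the vowel that changes, the process is progressive (perseverative).

progressive nasality assimilation (vowel nasalisation)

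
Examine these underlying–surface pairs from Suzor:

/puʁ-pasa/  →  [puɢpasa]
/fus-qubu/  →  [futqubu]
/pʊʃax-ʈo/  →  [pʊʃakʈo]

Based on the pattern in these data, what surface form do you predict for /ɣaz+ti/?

The data show regressive manner assimilation: /ʁ/ → [ɢ] before /p/; /s/ → [t] before /q/; /x/ → [k] before /ʈ/. In each pair only manner changes, matching the following consonant, while place and voice stay constant.
The rule targets /z/ (voiced alveolar fricative), which sits before the trigger /t/ (stop).
The voiced alveolar stop is [d], so /z/ → [d].

[ɣadti]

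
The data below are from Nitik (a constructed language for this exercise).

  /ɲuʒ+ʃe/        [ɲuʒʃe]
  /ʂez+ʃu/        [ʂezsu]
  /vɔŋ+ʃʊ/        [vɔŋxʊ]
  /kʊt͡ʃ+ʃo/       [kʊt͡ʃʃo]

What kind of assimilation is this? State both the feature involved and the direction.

progressive place assimilation

Comparing underlying and surface forms, /ʃ/ → [s] is the alternation; the neighbouring /z/ is constant.
The change postalveolar → alveolar matches the place of the preceding /z/, identifying this as place assimilation.
Manner and voice are unchanged, so the assimilation is partial, not total.
The same holds elsewhere in the data: /ʃ/ → [x] after /ŋ/ (postalveolar → velar, matching velar) — only place changes, and always toward the preceding segment.
No alternation appears in [ɲuʒʃe], [kʊt͡ʃʃo]: there the adjacent consonants already agree in place (/ʃ/ and /ʒ/ are both postalveolar; /ʃ/ and /t͡ʃ/ are both postalveolar), so these forms are consistent with the same rule.
The trigger is the preceding segment, so the direction is progressive (perseverative).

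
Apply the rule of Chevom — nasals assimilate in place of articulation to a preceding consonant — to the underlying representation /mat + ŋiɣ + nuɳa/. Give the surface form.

[matniɣŋuɳa]

/ŋ/ is a voiced velar nasal. The preceding trigger /t/ is alveolar, so /ŋ/ must become alveolar as well.
Changing only its place to alveolar gives [n] — the voiced alveolar nasal.
The same rule applies at the second boundary: /n/ → [ŋ] next to /ɣ/.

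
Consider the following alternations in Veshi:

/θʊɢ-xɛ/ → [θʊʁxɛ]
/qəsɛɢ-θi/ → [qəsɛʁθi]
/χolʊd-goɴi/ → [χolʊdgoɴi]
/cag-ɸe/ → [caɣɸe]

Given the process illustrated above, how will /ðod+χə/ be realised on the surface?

The data show regressive manner assimilation: /ɢ/ → [ʁ] before /x/; /ɢ/ → [ʁ] before /θ/; /g/ → [ɣ] before /ɸ/. In each pair only manner changes, matching the following consonant, while place and voice stay constant.
No alternation appears in [χolʊdgoɴi]: there the adjacent consonants already agree in manner (/d/ and /g/ are both stops), so this form is consistent with the same rule.
The rule targets /d/ (voiced alveolar stop), which sits before the trigger /χ/ (fricative).
The voiced alveolar fricative is [z], so /d/ → [z].

[ðozχə]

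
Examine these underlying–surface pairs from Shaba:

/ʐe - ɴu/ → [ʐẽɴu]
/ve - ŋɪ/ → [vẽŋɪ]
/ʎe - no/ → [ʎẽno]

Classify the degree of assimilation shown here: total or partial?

partial assimilation

The vowel /e/ surfaces as nasalised [ẽ] next to the following nasal /ɴ/ — it has acquired the [+nasal] feature of its neighbour.
Likewise in the remaining data: /e/ → [ẽ] before /ŋ/; /e/ → [ẽ] before /n/ — each time a vowel is nasalised next to a following nasal.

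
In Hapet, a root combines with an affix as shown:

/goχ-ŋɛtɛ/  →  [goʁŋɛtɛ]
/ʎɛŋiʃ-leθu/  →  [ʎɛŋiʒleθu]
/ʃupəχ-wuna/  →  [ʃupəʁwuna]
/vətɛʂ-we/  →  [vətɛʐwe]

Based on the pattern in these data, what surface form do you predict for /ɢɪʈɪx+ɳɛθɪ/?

The data show regressive voicing assimilation: /χ/ → [ʁ] before /ŋ/; /ʃ/ → [ʒ] before /l/; /χ/ → [ʁ] before /w/; /ʂ/ → [ʐ] before /w/. In each pair only voicing changes, matching the following consonant, while place and manner stay constant.
The rule targets /x/ (voiceless velar fricative), which sits before the trigger /ɳ/ (voiced).
A voiced velar fricative is [ɣ], so the surface segment is [ɣ].

[ɢɪʈɪɣɳɛθɪ]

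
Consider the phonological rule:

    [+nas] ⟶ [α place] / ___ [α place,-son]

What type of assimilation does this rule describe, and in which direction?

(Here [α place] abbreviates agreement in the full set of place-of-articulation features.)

regressive place assimilation

The shared variable α links the value of the place features (abbreviated [place]) on the target to the same value on the neighbouring segment, so place is the feature that assimilates.
The conditioning segment sits to the right of the focus bar, meaning the trigger follows the segment that changes — regressive assimilation.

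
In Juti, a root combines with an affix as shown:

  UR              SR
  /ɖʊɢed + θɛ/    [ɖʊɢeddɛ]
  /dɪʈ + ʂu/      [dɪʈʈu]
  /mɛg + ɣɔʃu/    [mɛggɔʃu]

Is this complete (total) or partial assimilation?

The segment that alternates is /θ/, which surfaces as [d] when adjacent to /d/.
The output [d] is identical to the trigger /d/ — every feature (place, manner, voicing) has been copied — so this is total assimilation.
The other forms behave the same way: /ʂ/ → [ʈ] after /ʈ/; /ɣ/ → [g] after /g/ — in each case the output is a copy of the preceding consonant.

total assimilation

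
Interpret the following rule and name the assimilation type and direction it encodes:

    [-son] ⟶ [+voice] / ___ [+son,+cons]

regressive voicing assimilation

The target ([-son], obstruents) acquires [+voice] next to a sonorant consonant ([+son,+cons]) — it takes on the voicing of its neighbour, so the feature that spreads is voicing.
Since the environment is written after the underscore, the trigger follows the target; the direction is regressive.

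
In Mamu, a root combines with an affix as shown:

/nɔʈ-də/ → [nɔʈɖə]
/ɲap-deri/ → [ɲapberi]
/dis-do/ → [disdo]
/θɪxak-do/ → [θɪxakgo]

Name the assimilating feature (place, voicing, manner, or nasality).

place

Comparing underlying and surface forms, /d/ → [ɖ] is the alternation; the neighbouring /ʈ/ is constant.
/d/ is alveolar while /ʈ/ is retroflex; the output [ɖ] is retroflex, matching the trigger — so the feature that spreads is place.
The other alternating forms pattern the same way: /d/ → [b] after /p/ (alveolar → bilabial, matching bilabial); /d/ → [g] after /k/ (alveolar → velar, matching velar) — only place changes, and always toward the preceding segment.
No alternation appears in [disdo]: there the adjacent consonants already agree in place (/d/ and /s/ are both alveolar), so this form is consistent with the same rule.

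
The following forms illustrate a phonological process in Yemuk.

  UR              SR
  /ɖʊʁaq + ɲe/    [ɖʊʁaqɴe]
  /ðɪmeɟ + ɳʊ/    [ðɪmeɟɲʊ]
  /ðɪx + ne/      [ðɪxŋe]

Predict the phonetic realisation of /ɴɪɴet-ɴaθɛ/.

[ɴɪɴetnaθɛ]

The data show progressive place assimilation: /ɲ/ → [ɴ] after /q/; /ɳ/ → [ɲ] after /ɟ/; /n/ → [ŋ] after /x/. In each pair only place changes, matching the preceding consonant, while manner and voice stay constant.
/ɴ/ is a voiced uvular nasal. The preceding trigger /t/ is alveolar, so /ɴ/ must become alveolar as well.
Changing only its place to alveolar gives [n] — the voiced alveolar nasal.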